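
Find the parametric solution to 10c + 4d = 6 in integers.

Step 1: Compute gcd(10, 4) = 2.
Since 2 divides 6, solutions exist.

Step 2: Find a particular solution using extended Euclidean algorithm.
We get c₀ = 3, d₀ = -6.
Check: 10*3 + 4*-6 = 6 = 6 ✓

Step 3: Write the general solution.
c = 3 + (4/2)t = 3 + 2t
d = -6 - (10/2)t = -6 - 5t
for any integer t.

c = 3 + 2t, d = -6 - 5t for integer t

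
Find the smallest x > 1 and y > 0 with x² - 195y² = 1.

We seek the smallest positive integers (x, y) with x² - 195y² = 1, i.e., x² = 195y² + 1.
Try successive y values:
y = 1: x² = 195·1² + 1 = 196, x = 14 ✓

Verify: 14² - 195·1² = 196 - 195 = 1 ✓

x = 14, y = 1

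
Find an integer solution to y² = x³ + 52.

Try small integer x values and check whether x³ + 52 is a perfect square.
x = -3: x³ + 52 = -3³ + 52 = -27 + 52 = 25
Is 25 a perfect square? 5² = 25 ✓
So (x, y) = (-3, 5) is a solution.

x = -3, y = 5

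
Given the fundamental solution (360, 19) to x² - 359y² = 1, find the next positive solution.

Solutions to x² - Dy² = 1 are generated by powers of (x₀ + y₀√D).
The next solution satisfies x₁ + y₁√359 = (x₀ + y₀√359)², giving:
x₁ = x₀² + 359y₀² = 360² + 359·19² = 129600 + 129599 = 259199
y₁ = 2x₀y₀ = 2·360·19 = 13680

Verify: 259199² - 359·13680² = 67184121601 - 67184121600 = 1 ✓

x = 259199, y = 13680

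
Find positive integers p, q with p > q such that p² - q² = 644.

Factor: p² - q² = (p+q)(p-q) = 644.
We need two factors of 644 with the same parity.
Use p+q = 322 and p-q = 2 (product 322·2 = 644).
Adding: 2p = 324, so p = 162.
Subtracting: 2q = 320, so q = 160.
Check: 162² - 160² = 26244 - 25600 = 644 ✓

p = 162, q = 160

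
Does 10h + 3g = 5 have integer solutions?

Step 1: Compute gcd(10, 3).
gcd(10, 3) = 1

Step 2: Check divisibility.
Does 1 divide 5? 5 = 1 x 5, so yes.

By the theorem on linear Diophantine equations, 10h + 3g = 5 has integer solutions if and only if gcd(10, 3) divides 5. Since 1 | 5, solutions exist.

Yes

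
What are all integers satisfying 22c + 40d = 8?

Step 1: Compute gcd(22, 40) = 2.
Since 2 divides 8, solutions exist.

Step 2: Find a particular solution using extended Euclidean algorithm.
We get c₀ = -36, d₀ = 20.
Check: 22*-36 + 40*20 = 8 = 8 ✓

Step 3: Write the general solution.
c = -36 + (40/2)t = -36 + 20t
d = 20 - (22/2)t = 20 - 11t
for any integer t.

c = -36 + 20t, d = 20 - 11t for integer t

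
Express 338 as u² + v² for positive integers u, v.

We need to find integers u, v > 0 such that u² + v² = 338.
Trying u = 7: v² = 338 - 7² = 338 - 49 = 289
v = 17
Check: 7² + 17² = 49 + 289 = 338 ✓

338 = 7² + 17²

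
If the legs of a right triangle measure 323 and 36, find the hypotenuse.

c² = a² + b² = 323² + 36² = 104329 + 1296 = 105625
c = 325

325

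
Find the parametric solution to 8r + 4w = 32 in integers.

Step 1: Compute gcd(8, 4) = 4.
Since 4 divides 32, solutions exist.

Step 2: Find a particular solution using extended Euclidean algorithm.
We get r₀ = 0, w₀ = 8.
Check: 8*0 + 4*8 = 32 = 32 ✓

Step 3: Write the general solution.
r = 0 + (4/4)t = 0 + 1t
w = 8 - (8/4)t = 8 - 2t
for any integer t.

r = 0 + 1t, w = 8 - 2t for integer t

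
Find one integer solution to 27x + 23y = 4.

Step 1: Check solvability.
gcd(27, 23) = 1
Since 1 divides 4, solutions exist.

Step 2: Apply extended Euclidean algorithm to find gcd.
We find integers such that 27*x0 + 23*y0 = 1

Step 3: Scale the particular solution.
Multiply by 4/1 = 4:
x = 24, y = -28

Step 4: Verify.
27*(24) + 23*(-28) = 4 = 4 ✓

x = 24, y = -28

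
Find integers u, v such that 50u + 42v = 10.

Step 1: Check solvability.
gcd(50, 42) = 2
Since 2 divides 10, solutions exist.

Step 2: Apply extended Euclidean algorithm to find gcd.
We find integers such that 50*x0 + 42*y0 = 2

Step 3: Scale the particular solution.
Multiply by 10/2 = 5:
u = -25, v = 30

Step 4: Verify.
50*(-25) + 42*(30) = 10 = 10 ✓

u = -25, v = 30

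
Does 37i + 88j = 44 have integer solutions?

Step 1: Compute gcd(37, 88).
gcd(37, 88) = 1

Step 2: Check divisibility.
Does 1 divide 44? 44 = 1 x 44, so yes.

By the theorem on linear Diophantine equations, 37i + 88j = 44 has integer solutions if and only if gcd(37, 88) divides 44. Since 1 | 44, solutions exist.

Yes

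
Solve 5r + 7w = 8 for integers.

Step 1: Check solvability.
gcd(5, 7) = 1
Since 1 divides 8, solutions exist.

Step 2: Apply extended Euclidean algorithm to find gcd.
We find integers such that 5*x0 + 7*y0 = 1

Step 3: Scale the particular solution.
Multiply by 8/1 = 8:
r = 24, w = -16

Step 4: Verify.
5*(24) + 7*(-16) = 8 = 8 ✓

r = 24, w = -16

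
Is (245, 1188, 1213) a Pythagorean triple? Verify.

Compute a² + b² = 245² + 1188² = 60025 + 1411344 = 1471369
Compute c² = 1213² = 1471369
Since 1471369 = 1471369, confirmed.

Yes, it is a Pythagorean triple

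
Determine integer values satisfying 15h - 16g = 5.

Step 1: Check solvability.
gcd(15, 16) = 1
Since 1 divides 5, solutions exist.

Step 2: Apply extended Euclidean algorithm to find gcd.
We find integers such that 15*x0 + 16*y0 = 1

Step 3: Scale the particular solution.
Multiply by 5/1 = 5:
h = -5, g = -5

Step 4: Verify.
15*(-5) - 16*(-5) = 5 = 5 ✓

h = -5, g = -5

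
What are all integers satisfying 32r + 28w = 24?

Step 1: Compute gcd(32, 28) = 4.
Since 4 divides 24, solutions exist.

Step 2: Find a particular solution using extended Euclidean algorithm.
We get r₀ = 6, w₀ = -6.
Check: 32*6 + 28*-6 = 24 = 24 ✓

Step 3: Write the general solution.
r = 6 + (28/4)t = 6 + 7t
w = -6 - (32/4)t = -6 - 8t
for any integer t.

r = 6 + 7t, w = -6 - 8t for integer t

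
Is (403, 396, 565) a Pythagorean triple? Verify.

Compute a² + b² = 403² + 396² = 162409 + 156816 = 319225
Compute c² = 565² = 319225
Since 319225 = 319225, confirmed.

Yes, it is a Pythagorean triple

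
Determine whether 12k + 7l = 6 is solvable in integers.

Step 1: Compute gcd(12, 7).
gcd(12, 7) = 1

Step 2: Check divisibility.
Does 1 divide 6? 6 = 1 x 6, so yes.

By the theorem on linear Diophantine equations, 12k + 7l = 6 has integer solutions if and only if gcd(12, 7) divides 6. Since 1 | 6, solutions exist.

Yes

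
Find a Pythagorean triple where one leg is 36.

We need the other leg and hypotenuse such that 36² + x² = c².
Take x = 77, c = 85: 36² + 77² = 1296 + 5929 = 7225 = 85² ✓
Triple: (77, 36, 85)

(77, 36, 85)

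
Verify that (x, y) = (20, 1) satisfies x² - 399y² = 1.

Compute x² = 20² = 400
Compute 399y² = 399·1² = 399·1 = 399
x² - 399y² = 400 - 399 = 1
Since this equals 1, (20, 1) is a solution.

Yes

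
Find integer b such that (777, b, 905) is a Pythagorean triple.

b² = c² - a² = 905² - 777² = 819025 - 603729 = 215296
b = sqrt(215296) = 464

464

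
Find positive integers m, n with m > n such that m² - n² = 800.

Factor: m² - n² = (m+n)(m-n) = 800.
We need two factors of 800 with the same parity.
Use m+n = 400 and m-n = 2 (product 400·2 = 800).
Adding: 2m = 402, so m = 201.
Subtracting: 2n = 398, so n = 199.
Check: 201² - 199² = 40401 - 39601 = 800 ✓

m = 201, n = 199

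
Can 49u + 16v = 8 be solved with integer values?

Step 1: Compute gcd(49, 16).
gcd(49, 16) = 1

Step 2: Check divisibility.
Does 1 divide 8? 8 = 1 x 8, so yes.

By the theorem on linear Diophantine equations, 49u + 16v = 8 has integer solutions if and only if gcd(49, 16) divides 8. Since 1 | 8, solutions exist.

Yes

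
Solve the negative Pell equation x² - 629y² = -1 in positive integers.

We need x² = 629y² - 1. Try successive y:
y = 1: x² = 629·1² - 1 = 628, not a perfect square
y = 2: x² = 629·2² - 1 = 2515, not a perfect square
y = 3: x² = 629·3² - 1 = 5660, not a perfect square
...
y = 313: x² = 629·313² - 1 = 61622500 = 7850² ✓
Check: 7850² - 629·313² = 61622500 - 61622501 = -1 ✓

x = 7850, y = 313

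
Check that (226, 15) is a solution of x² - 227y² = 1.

Compute x² = 226² = 51076
Compute 227y² = 227·15² = 227·225 = 51075
x² - 227y² = 51076 - 51075 = 1
Since this equals 1, (226, 15) is a solution.

Yes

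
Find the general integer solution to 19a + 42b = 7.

Step 1: Compute gcd(19, 42) = 1.
Since 1 divides 7, solutions exist.

Step 2: Find a particular solution using extended Euclidean algorithm.
We get a₀ = -77, b₀ = 35.
Check: 19*-77 + 42*35 = 7 = 7 ✓

Step 3: Write the general solution.
a = -77 + (42/1)t = -77 + 42t
b = 35 - (19/1)t = 35 - 19t
for any integer t.

a = -77 + 42t, b = 35 - 19t for integer t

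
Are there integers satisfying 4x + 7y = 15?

Step 1: Compute gcd(4, 7).
gcd(4, 7) = 1

Step 2: Check divisibility.
Does 1 divide 15? 15 = 1 x 15, so yes.

By the theorem on linear Diophantine equations, 4x + 7y = 15 has integer solutions if and only if gcd(4, 7) divides 15. Since 1 | 15, solutions exist.

Yes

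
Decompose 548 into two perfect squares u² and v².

We need to find integers u, v > 0 such that u² + v² = 548.
Trying u = 8: v² = 548 - 8² = 548 - 64 = 484
v = 22
Check: 8² + 22² = 64 + 484 = 548 ✓

548 = 8² + 22²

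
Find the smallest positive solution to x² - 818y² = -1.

We need x² = 818y² - 1. Try successive y:
y = 1: x² = 818·1² - 1 = 817, not a perfect square
y = 2: x² = 818·2² - 1 = 3271, not a perfect square
y = 3: x² = 818·3² - 1 = 7361, not a perfect square
...
y = 5: x² = 818·5² - 1 = 20449 = 143² ✓
Check: 143² - 818·5² = 20449 - 20450 = -1 ✓

x = 143, y = 5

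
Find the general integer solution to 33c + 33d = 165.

Step 1: Compute gcd(33, 33) = 33.
Since 33 divides 165, solutions exist.

Step 2: Find a particular solution using extended Euclidean algorithm.
We get c₀ = 0, d₀ = 5.
Check: 33*0 + 33*5 = 165 = 165 ✓

Step 3: Write the general solution.
c = 0 + (33/33)t = 0 + 1t
d = 5 - (33/33)t = 5 - 1t
for any integer t.

c = 0 + 1t, d = 5 - 1t for integer t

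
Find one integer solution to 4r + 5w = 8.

Step 1: Check solvability.
gcd(4, 5) = 1
Since 1 divides 8, solutions exist.

Step 2: Apply extended Euclidean algorithm to find gcd.
We find integers such that 4*x0 + 5*y0 = 1

Step 3: Scale the particular solution.
Multiply by 8/1 = 8:
r = -8, w = 8

Step 4: Verify.
4*(-8) + 5*(8) = 8 = 8 ✓

r = -8, w = 8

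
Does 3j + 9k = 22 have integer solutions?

Step 1: Compute gcd(3, 9).
gcd(3, 9) = 3

Step 2: Check divisibility.
Does 3 divide 22? 22 = 3 x 7 + 1, so no.

By the theorem on linear Diophantine equations, 3j + 9k = 22 has integer solutions if and only if gcd(3, 9) divides 22. Since 3 does not divide 22, no solutions exist.

No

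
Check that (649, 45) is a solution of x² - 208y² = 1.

Compute x² = 649² = 421201
Compute 208y² = 208·45² = 208·2025 = 421200
x² - 208y² = 421201 - 421200 = 1
Since this equals 1, (649, 45) is a solution.

Yes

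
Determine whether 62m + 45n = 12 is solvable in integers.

Step 1: Compute gcd(62, 45).
gcd(62, 45) = 1

Step 2: Check divisibility.
Does 1 divide 12? 12 = 1 x 12, so yes.

By the theorem on linear Diophantine equations, 62m + 45n = 12 has integer solutions if and only if gcd(62, 45) divides 12. Since 1 | 12, solutions exist.

Yes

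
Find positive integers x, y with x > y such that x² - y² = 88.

Factor: x² - y² = (x+y)(x-y) = 88.
We need two factors of 88 with the same parity.
Use x+y = 44 and x-y = 2 (product 44·2 = 88).
Adding: 2x = 46, so x = 23.
Subtracting: 2y = 42, so y = 21.
Check: 23² - 21² = 529 - 441 = 88 ✓

x = 23, y = 21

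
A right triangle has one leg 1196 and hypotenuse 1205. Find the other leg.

a² = c² - b² = 1452025 - 1430416 = 21609
a = 147

147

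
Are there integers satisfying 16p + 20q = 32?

Step 1: Compute gcd(16, 20).
gcd(16, 20) = 4

Step 2: Check divisibility.
Does 4 divide 32? 32 = 4 x 8, so yes.

By the theorem on linear Diophantine equations, 16p + 20q = 32 has integer solutions if and only if gcd(16, 20) divides 32. Since 4 | 32, solutions exist.

Yes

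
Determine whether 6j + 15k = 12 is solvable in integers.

Step 1: Compute gcd(6, 15).
gcd(6, 15) = 3

Step 2: Check divisibility.
Does 3 divide 12? 12 = 3 x 4, so yes.

By the theorem on linear Diophantine equations, 6j + 15k = 12 has integer solutions if and only if gcd(6, 15) divides 12. Since 3 | 12, solutions exist.

Yes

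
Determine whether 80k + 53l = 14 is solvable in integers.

Step 1: Compute gcd(80, 53).
gcd(80, 53) = 1

Step 2: Check divisibility.
Does 1 divide 14? 14 = 1 x 14, so yes.

By the theorem on linear Diophantine equations, 80k + 53l = 14 has integer solutions if and only if gcd(80, 53) divides 14. Since 1 | 14, solutions exist.

Yes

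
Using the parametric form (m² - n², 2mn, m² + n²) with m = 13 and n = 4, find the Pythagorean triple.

a = m² - n² = 169 - 16 = 153
b = 2mn = 2·13·4 = 104
c = m² + n² = 169 + 16 = 185
Verify: 153² + 104² = 23409 + 10816 = 34225 = 185² ✓

(153, 104, 185)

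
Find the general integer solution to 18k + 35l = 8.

Step 1: Compute gcd(18, 35) = 1.
Since 1 divides 8, solutions exist.

Step 2: Find a particular solution using extended Euclidean algorithm.
We get k₀ = 16, l₀ = -8.
Check: 18*16 + 35*-8 = 8 = 8 ✓

Step 3: Write the general solution.
k = 16 + (35/1)t = 16 + 35t
l = -8 - (18/1)t = -8 - 18t
for any integer t.

k = 16 + 35t, l = -8 - 18t for integer t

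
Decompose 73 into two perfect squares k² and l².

We need to find integers k, l > 0 such that k² + l² = 73.
Trying k = 3: l² = 73 - 3² = 73 - 9 = 64
l = 8
Check: 3² + 8² = 9 + 64 = 73 ✓

73 = 3² + 8²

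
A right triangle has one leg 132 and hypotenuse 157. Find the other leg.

a² = c² - b² = 24649 - 17424 = 7225
a = 85

85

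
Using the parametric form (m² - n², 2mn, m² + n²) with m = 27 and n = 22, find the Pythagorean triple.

a = m² - n² = 27² - 22² = 729 - 484 = 245
b = 2mn = 2·27·22 = 1188
c = m² + n² = 729 + 484 = 1213
Verify: 245² + 1188² = 60025 + 1411344 = 1471369 = 1213² ✓

(245, 1188, 1213)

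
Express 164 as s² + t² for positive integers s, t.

We need to find integers s, t > 0 such that s² + t² = 164.
Trying s = 8: t² = 164 - 8² = 164 - 64 = 100
t = 10
Check: 8² + 10² = 64 + 100 = 164 ✓

164 = 8² + 10²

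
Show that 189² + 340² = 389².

Compute a² + b²:
189² + 340² = 35721 + 115600 = 151321
Compute c²:
389² = 151321
Since 151321 = 151321, it is a Pythagorean triple.

Yes, it is a Pythagorean triple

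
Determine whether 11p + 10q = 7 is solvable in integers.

Step 1: Compute gcd(11, 10).
gcd(11, 10) = 1

Step 2: Check divisibility.
Does 1 divide 7? 7 = 1 x 7, so yes.

By the theorem on linear Diophantine equations, 11p + 10q = 7 has integer solutions if and only if gcd(11, 10) divides 7. Since 1 | 7, solutions exist.

Yes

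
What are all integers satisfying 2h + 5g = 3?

Step 1: Compute gcd(2, 5) = 1.
Since 1 divides 3, solutions exist.

Step 2: Find a particular solution using extended Euclidean algorithm.
We get h₀ = -6, g₀ = 3.
Check: 2*-6 + 5*3 = 3 = 3 ✓

Step 3: Write the general solution.
h = -6 + (5/1)t = -6 + 5t
g = 3 - (2/1)t = 3 - 2t
for any integer t.

h = -6 + 5t, g = 3 - 2t for integer t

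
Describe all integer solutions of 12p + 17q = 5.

Step 1: Compute gcd(12, 17) = 1.
Since 1 divides 5, solutions exist.

Step 2: Find a particular solution using extended Euclidean algorithm.
We get p₀ = -35, q₀ = 25.
Check: 12*-35 + 17*25 = 5 = 5 ✓

Step 3: Write the general solution.
p = -35 + (17/1)t = -35 + 17t
q = 25 - (12/1)t = 25 - 12t
for any integer t.

p = -35 + 17t, q = 25 - 12t for integer t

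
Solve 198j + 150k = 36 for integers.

Step 1: Check solvability.
gcd(198, 150) = 6
Since 6 divides 36, solutions exist.

Step 2: Apply extended Euclidean algorithm to find gcd.
We find integers such that 198*x0 + 150*y0 = 6

Step 3: Scale the particular solution.
Multiply by 36/6 = 6:
j = -18, k = 24

Step 4: Verify.
198*(-18) + 150*(24) = 36 = 36 ✓

j = -18, k = 24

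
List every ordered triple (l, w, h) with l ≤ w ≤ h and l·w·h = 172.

Iterate l from 1 to ⌊172^(1/3)⌋. For each l dividing 172, iterate w ≥ l with w dividing 172/l, and set h = 172/(l·w).
Triples found (4): (1×1×172), (1×2×86), (1×4×43), (2×2×43)

(1×1×172), (1×2×86), (1×4×43), (2×2×43)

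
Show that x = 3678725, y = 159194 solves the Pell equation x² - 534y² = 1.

Compute x² = 3678725² = 13533017625625
Compute 534y² = 534·159194² = 534·25342729636 = 13533017625624
x² - 534y² = 13533017625625 - 13533017625624 = 1
Since this equals 1, (3678725, 159194) is a solution.

Yes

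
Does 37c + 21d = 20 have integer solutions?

Step 1: Compute gcd(37, 21).
gcd(37, 21) = 1

Step 2: Check divisibility.
Does 1 divide 20? 20 = 1 x 20, so yes.

By the theorem on linear Diophantine equations, 37c + 21d = 20 has integer solutions if and only if gcd(37, 21) divides 20. Since 1 | 20, solutions exist.

Yes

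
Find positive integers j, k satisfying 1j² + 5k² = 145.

Try small values of j and check whether (145 - 1j²)/5 is a perfect square.
j = 10: 1·10² = 100, so 5k² = 145 - 100 = 45, giving k² = 9, k = 3.
Check: 1·10² + 5·3² = 100 + 45 = 145 ✓

j = 10, k = 3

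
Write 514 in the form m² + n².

We need to find integers m, n > 0 such that m² + n² = 514.
Trying m = 15: n² = 514 - 15² = 514 - 225 = 289
n = 17
Check: 15² + 17² = 225 + 289 = 514 ✓

514 = 15² + 17²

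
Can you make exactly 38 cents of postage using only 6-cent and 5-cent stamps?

We need non-negative x, y with 6x + 5y = 38.
gcd(6, 5) = 1 divides 38, so integer solutions exist.
Search for a non-negative one: x = 3 gives 5y = 38 - 18 = 20, so y = 4.
Check: 6·3 + 5·4 = 38 ✓

Yes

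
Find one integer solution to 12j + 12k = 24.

Step 1: Check solvability.
gcd(12, 12) = 12
Since 12 divides 24, solutions exist.

Step 2: Apply extended Euclidean algorithm to find gcd.
We find integers such that 12*x0 + 12*y0 = 12

Step 3: Scale the particular solution.
Multiply by 24/12 = 2:
j = 0, k = 2

Step 4: Verify.
12*(0) + 12*(2) = 24 = 24 ✓

j = 0, k = 2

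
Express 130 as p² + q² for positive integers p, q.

We need to find integers p, q > 0 such that p² + q² = 130.
Trying p = 3: q² = 130 - 3² = 130 - 9 = 121
q = 11
Check: 3² + 11² = 9 + 121 = 130 ✓

130 = 3² + 11²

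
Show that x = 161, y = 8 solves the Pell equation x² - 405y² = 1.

Compute x² = 161² = 25921
Compute 405y² = 405·8² = 405·64 = 25920
x² - 405y² = 25921 - 25920 = 1
Since this equals 1, (161, 8) is a solution.

Yes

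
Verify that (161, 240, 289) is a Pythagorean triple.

Compute a² + b² = 161² + 240² = 25921 + 57600 = 83521
Compute c² = 289² = 83521
Since 83521 = 83521, confirmed.

Yes, it is a Pythagorean triple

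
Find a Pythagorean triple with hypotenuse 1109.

We need a² + b² = 1109² = 1229881.
Trying: 141² + 1100² = 19881 + 1210000 = 1229881 ✓

(141, 1100, 1109)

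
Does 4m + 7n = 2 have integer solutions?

Step 1: Compute gcd(4, 7).
gcd(4, 7) = 1

Step 2: Check divisibility.
Does 1 divide 2? 2 = 1 x 2, so yes.

By the theorem on linear Diophantine equations, 4m + 7n = 2 has integer solutions if and only if gcd(4, 7) divides 2. Since 1 | 2, solutions exist.

Yes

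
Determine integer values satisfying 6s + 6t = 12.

Step 1: Check solvability.
gcd(6, 6) = 6
Since 6 divides 12, solutions exist.

Step 2: Apply extended Euclidean algorithm to find gcd.
We find integers such that 6*x0 + 6*y0 = 6

Step 3: Scale the particular solution.
Multiply by 12/6 = 2:
s = 0, t = 2

Step 4: Verify.
6*(0) + 6*(2) = 12 = 12 ✓

s = 0, t = 2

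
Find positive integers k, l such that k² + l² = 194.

Search for k with 194 - k² a perfect square.
k = 5: 194 - 5² = 194 - 25 = 169 = 13² ✓
So k = 5, l = 13.

k = 5, l = 13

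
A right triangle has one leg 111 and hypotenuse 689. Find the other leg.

b² = c² - a² = 474721 - 12321 = 462400
b = 680

680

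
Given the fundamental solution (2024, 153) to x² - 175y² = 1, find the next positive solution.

Solutions to x² - Dy² = 1 are generated by powers of (x₀ + y₀√D).
The next solution satisfies x₁ + y₁√175 = (x₀ + y₀√175)², giving:
x₁ = x₀² + 175y₀² = 2024² + 175·153² = 4096576 + 4096575 = 8193151
y₁ = 2x₀y₀ = 2·2024·153 = 619344

Verify: 8193151² - 175·619344² = 67127723308801 - 67127723308800 = 1 ✓

x = 8193151, y = 619344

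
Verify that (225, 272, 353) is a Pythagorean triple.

Compute a² + b²:
225² + 272² = 50625 + 73984 = 124609
Compute c²:
353² = 124609
Since 124609 = 124609, it is a Pythagorean triple.

Yes, it is a Pythagorean triple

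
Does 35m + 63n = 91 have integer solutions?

Step 1: Compute gcd(35, 63).
gcd(35, 63) = 7

Step 2: Check divisibility.
Does 7 divide 91? 91 = 7 x 13, so yes.

By the theorem on linear Diophantine equations, 35m + 63n = 91 has integer solutions if and only if gcd(35, 63) divides 91. Since 7 | 91, solutions exist.

Yes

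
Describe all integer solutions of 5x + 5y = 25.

Step 1: Compute gcd(5, 5) = 5.
Since 5 divides 25, solutions exist.

Step 2: Find a particular solution using extended Euclidean algorithm.
We get x₀ = 0, y₀ = 5.
Check: 5*0 + 5*5 = 25 = 25 ✓

Step 3: Write the general solution.
x = 0 + (5/5)t = 0 + 1t
y = 5 - (5/5)t = 5 - 1t
for any integer t.

x = 0 + 1t, y = 5 - 1t for integer t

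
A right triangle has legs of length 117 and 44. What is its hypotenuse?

c² = a² + b² = 117² + 44² = 13689 + 1936 = 15625
c = 125

125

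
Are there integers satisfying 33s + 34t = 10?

Step 1: Compute gcd(33, 34).
gcd(33, 34) = 1

Step 2: Check divisibility.
Does 1 divide 10? 10 = 1 x 10, so yes.

By the theorem on linear Diophantine equations, 33s + 34t = 10 has integer solutions if and only if gcd(33, 34) divides 10. Since 1 | 10, solutions exist.

Yes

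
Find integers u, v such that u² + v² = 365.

We need to find integers u, v > 0 such that u² + v² = 365.
Trying u = 2: v² = 365 - 2² = 365 - 4 = 361
v = 19
Check: 2² + 19² = 4 + 361 = 365 ✓

365 = 2² + 19²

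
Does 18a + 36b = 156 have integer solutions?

Step 1: Compute gcd(18, 36).
gcd(18, 36) = 18

Step 2: Check divisibility.
Does 18 divide 156? 156 = 18 x 8 + 12, so no.

By the theorem on linear Diophantine equations, 18a + 36b = 156 has integer solutions if and only if gcd(18, 36) divides 156. Since 18 does not divide 156, no solutions exist.

No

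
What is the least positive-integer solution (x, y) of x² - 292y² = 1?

We seek the smallest positive integers (x, y) with x² - 292y² = 1, i.e., x² = 292y² + 1.
Try successive y values:
y = 1: x² = 292·1² + 1 = 293, not a perfect square
y = 2: x² = 292·2² + 1 = 1169, not a perfect square
y = 3: x² = 292·3² + 1 = 2629, not a perfect square
... continuing the search (or via continued fractions) ...
y = 133500: x² = 292·133500² + 1 = 5204097000001, x = 2281249 ✓

Verify: 2281249² - 292·133500² = 5204097000001 - 5204097000000 = 1 ✓

x = 2281249, y = 133500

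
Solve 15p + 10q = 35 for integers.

Step 1: Check solvability.
gcd(15, 10) = 5
Since 5 divides 35, solutions exist.

Step 2: Apply extended Euclidean algorithm to find gcd.
We find integers such that 15*x0 + 10*y0 = 5

Step 3: Scale the particular solution.
Multiply by 35/5 = 7:
p = 7, q = -7

Step 4: Verify.
15*(7) + 10*(-7) = 35 = 35 ✓

p = 7, q = -7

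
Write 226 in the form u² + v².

We need to find integers u, v > 0 such that u² + v² = 226.
Trying u = 1: v² = 226 - 1² = 226 - 1 = 225
v = 15
Check: 1² + 15² = 1 + 225 = 226 ✓

226 = 1² + 15²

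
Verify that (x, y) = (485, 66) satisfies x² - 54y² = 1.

Compute x² = 485² = 235225
Compute 54y² = 54·66² = 54·4356 = 235224
x² - 54y² = 235225 - 235224 = 1
Since this equals 1, (485, 66) is a solution.

Yes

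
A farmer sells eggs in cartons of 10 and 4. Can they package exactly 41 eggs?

We need non-negative a, b with 10a + 4b = 41.
gcd(10, 4) = 2, and 2 does not divide 41.
No integer solutions exist.

No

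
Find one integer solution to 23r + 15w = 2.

Step 1: Check solvability.
gcd(23, 15) = 1
Since 1 divides 2, solutions exist.

Step 2: Apply extended Euclidean algorithm to find gcd.
We find integers such that 23*x0 + 15*y0 = 1

Step 3: Scale the particular solution.
Multiply by 2/1 = 2:
r = 4, w = -6

Step 4: Verify.
23*(4) + 15*(-6) = 2 = 2 ✓

r = 4, w = -6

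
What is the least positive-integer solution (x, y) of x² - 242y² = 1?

We seek the smallest positive integers (x, y) with x² - 242y² = 1, i.e., x² = 242y² + 1.
Try successive y values:
y = 1: x² = 242·1² + 1 = 243, not a perfect square
y = 2: x² = 242·2² + 1 = 969, not a perfect square
y = 3: x² = 242·3² + 1 = 2179, not a perfect square
... continuing the search (or via continued fractions) ...
y = 1260: x² = 242·1260² + 1 = 384199201, x = 19601 ✓

Verify: 19601² - 242·1260² = 384199201 - 384199200 = 1 ✓

x = 19601, y = 1260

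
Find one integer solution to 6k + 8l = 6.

Step 1: Check solvability.
gcd(6, 8) = 2
Since 2 divides 6, solutions exist.

Step 2: Apply extended Euclidean algorithm to find gcd.
We find integers such that 6*x0 + 8*y0 = 2

Step 3: Scale the particular solution.
Multiply by 6/2 = 3:
k = -3, l = 3

Step 4: Verify.
6*(-3) + 8*(3) = 6 = 6 ✓

k = -3, l = 3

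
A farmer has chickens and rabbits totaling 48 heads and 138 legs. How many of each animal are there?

Let c = chickens, r = rabbits.
Heads: c + r = 48
Legs: 2c + 4r = 138
From the first equation, c = 48 - r. Substitute:
2(48 - r) + 4r = 138
96 + 2r = 138
r = (138 - 96)/2 = 21
c = 48 - 21 = 27

Chickens: 27, Rabbits: 21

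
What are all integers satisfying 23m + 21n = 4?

Step 1: Compute gcd(23, 21) = 1.
Since 1 divides 4, solutions exist.

Step 2: Find a particular solution using extended Euclidean algorithm.
We get m₀ = -40, n₀ = 44.
Check: 23*-40 + 21*44 = 4 = 4 ✓

Step 3: Write the general solution.
m = -40 + (21/1)t = -40 + 21t
n = 44 - (23/1)t = 44 - 23t
for any integer t.

m = -40 + 21t, n = 44 - 23t for integer t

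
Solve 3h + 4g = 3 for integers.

Step 1: Check solvability.
gcd(3, 4) = 1
Since 1 divides 3, solutions exist.

Step 2: Apply extended Euclidean algorithm to find gcd.
We find integers such that 3*x0 + 4*y0 = 1

Step 3: Scale the particular solution.
Multiply by 3/1 = 3:
h = -3, g = 3

Step 4: Verify.
3*(-3) + 4*(3) = 3 = 3 ✓

h = -3, g = 3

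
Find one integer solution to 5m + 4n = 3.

Step 1: Check solvability.
gcd(5, 4) = 1
Since 1 divides 3, solutions exist.

Step 2: Apply extended Euclidean algorithm to find gcd.
We find integers such that 5*x0 + 4*y0 = 1

Step 3: Scale the particular solution.
Multiply by 3/1 = 3:
m = 3, n = -3

Step 4: Verify.
5*(3) + 4*(-3) = 3 = 3 ✓

m = 3, n = -3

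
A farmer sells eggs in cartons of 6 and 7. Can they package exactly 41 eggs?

We need non-negative a, b with 6a + 7b = 41.
gcd(6, 7) = 1 divides 41.
Try a = 1: 7b = 41 - 6 = 35, so b = 5.
One way: 1 cartons of 6 and 5 cartons of 7.

Yes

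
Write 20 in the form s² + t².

We need to find integers s, t > 0 such that s² + t² = 20.
Trying s = 2: t² = 20 - 2² = 20 - 4 = 16
t = 4
Check: 2² + 4² = 4 + 16 = 20 ✓

20 = 2² + 4²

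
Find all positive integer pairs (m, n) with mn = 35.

The positive divisors of 35 are: 1, 5, 7, 35.
Each divisor d gives the pair (d, 35/d):
(1, 35), (5, 7), (7, 5), (35, 1)

(1, 35), (5, 7), (7, 5), (35, 1)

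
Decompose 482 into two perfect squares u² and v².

We need to find integers u, v > 0 such that u² + v² = 482.
Trying u = 11: v² = 482 - 11² = 482 - 121 = 361
v = 19
Check: 11² + 19² = 121 + 361 = 482 ✓

482 = 11² + 19²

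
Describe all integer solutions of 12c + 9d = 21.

Step 1: Compute gcd(12, 9) = 3.
Since 3 divides 21, solutions exist.

Step 2: Find a particular solution using extended Euclidean algorithm.
We get c₀ = 7, d₀ = -7.
Check: 12*7 + 9*-7 = 21 = 21 ✓

Step 3: Write the general solution.
c = 7 + (9/3)t = 7 + 3t
d = -7 - (12/3)t = -7 - 4t
for any integer t.

c = 7 + 3t, d = -7 - 4t for integer t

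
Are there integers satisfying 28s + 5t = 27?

Step 1: Compute gcd(28, 5).
gcd(28, 5) = 1

Step 2: Check divisibility.
Does 1 divide 27? 27 = 1 x 27, so yes.

By the theorem on linear Diophantine equations, 28s + 5t = 27 has integer solutions if and only if gcd(28, 5) divides 27. Since 1 | 27, solutions exist.

Yes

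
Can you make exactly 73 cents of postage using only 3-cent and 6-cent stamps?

We need non-negative x, y with 3x + 6y = 73.
gcd(3, 6) = 3, and 3 does not divide 73.
No integer solutions exist, so certainly no non-negative ones.

No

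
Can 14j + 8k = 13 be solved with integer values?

Step 1: Compute gcd(14, 8).
gcd(14, 8) = 2

Step 2: Check divisibility.
Does 2 divide 13? 13 = 2 x 6 + 1, so no.

By the theorem on linear Diophantine equations, 14j + 8k = 13 has integer solutions if and only if gcd(14, 8) divides 13. Since 2 does not divide 13, no solutions exist.

No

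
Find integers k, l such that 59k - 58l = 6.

Step 1: Check solvability.
gcd(59, 58) = 1
Since 1 divides 6, solutions exist.

Step 2: Apply extended Euclidean algorithm to find gcd.
We find integers such that 59*x0 + 58*y0 = 1

Step 3: Scale the particular solution.
Multiply by 6/1 = 6:
k = 6, l = 6

Step 4: Verify.
59*(6) - 58*(6) = 6 = 6 ✓

k = 6, l = 6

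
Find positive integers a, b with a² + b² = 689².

We need a² + b² = 689² = 474721.
Trying: 561² + 400² = 314721 + 160000 = 474721 ✓

(561, 400, 689)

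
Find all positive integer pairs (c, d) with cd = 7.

The positive divisors of 7 are: 1, 7.
Each divisor d gives the pair (d, 7/d):
(1, 7), (7, 1)

(1, 7), (7, 1)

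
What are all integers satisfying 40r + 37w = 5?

Step 1: Compute gcd(40, 37) = 1.
Since 1 divides 5, solutions exist.

Step 2: Find a particular solution using extended Euclidean algorithm.
We get r₀ = -60, w₀ = 65.
Check: 40*-60 + 37*65 = 5 = 5 ✓

Step 3: Write the general solution.
r = -60 + (37/1)t = -60 + 37t
w = 65 - (40/1)t = 65 - 40t
for any integer t.

r = -60 + 37t, w = 65 - 40t for integer t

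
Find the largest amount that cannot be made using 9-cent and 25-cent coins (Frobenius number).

For two coprime denominations a and b, the Frobenius number (largest value not representable as a non-negative combination) is ab - a - b.
Here gcd(9, 25) = 1, so they are coprime.
F(9, 25) = 9·25 - 9 - 25 = 225 - 34 = 191

191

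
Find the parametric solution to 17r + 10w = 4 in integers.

Step 1: Compute gcd(17, 10) = 1.
Since 1 divides 4, solutions exist.

Step 2: Find a particular solution using extended Euclidean algorithm.
We get r₀ = 12, w₀ = -20.
Check: 17*12 + 10*-20 = 4 = 4 ✓

Step 3: Write the general solution.
r = 12 + (10/1)t = 12 + 10t
w = -20 - (17/1)t = -20 - 17t
for any integer t.

r = 12 + 10t, w = -20 - 17t for integer t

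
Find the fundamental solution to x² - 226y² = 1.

We seek the smallest positive integers (x, y) with x² - 226y² = 1, i.e., x² = 226y² + 1.
Try successive y values:
y = 1: x² = 226·1² + 1 = 227, not a perfect square
y = 2: x² = 226·2² + 1 = 905, not a perfect square
y = 3: x² = 226·3² + 1 = 2035, not a perfect square
... continuing the search (or via continued fractions) ...
y = 30: x² = 226·30² + 1 = 203401, x = 451 ✓

Verify: 451² - 226·30² = 203401 - 203400 = 1 ✓

x = 451, y = 30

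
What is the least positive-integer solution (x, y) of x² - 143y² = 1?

We seek the smallest positive integers (x, y) with x² - 143y² = 1, i.e., x² = 143y² + 1.
Try successive y values:
y = 1: x² = 143·1² + 1 = 144, x = 12 ✓

Verify: 12² - 143·1² = 144 - 143 = 1 ✓

x = 12, y = 1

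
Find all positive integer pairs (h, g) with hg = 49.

The positive divisors of 49 are: 1, 7, 49.
Each divisor d gives the pair (d, 49/d):
(1, 49), (7, 7), (49, 1)

(1, 49), (7, 7), (49, 1)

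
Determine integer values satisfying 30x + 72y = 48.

Step 1: Check solvability.
gcd(30, 72) = 6
Since 6 divides 48, solutions exist.

Step 2: Apply extended Euclidean algorithm to find gcd.
We find integers such that 30*x0 + 72*y0 = 6

Step 3: Scale the particular solution.
Multiply by 48/6 = 8:
x = 40, y = -16

Step 4: Verify.
30*(40) + 72*(-16) = 48 = 48 ✓

x = 40, y = -16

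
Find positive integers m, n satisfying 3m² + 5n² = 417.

Try small values of m and check whether (417 - 3m²)/5 is a perfect square.
m = 2: 3·2² = 12, so 5n² = 417 - 12 = 405, giving n² = 81, n = 9.
Check: 3·2² + 5·9² = 12 + 405 = 417 ✓

m = 2, n = 9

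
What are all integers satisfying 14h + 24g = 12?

Step 1: Compute gcd(14, 24) = 2.
Since 2 divides 12, solutions exist.

Step 2: Find a particular solution using extended Euclidean algorithm.
We get h₀ = -30, g₀ = 18.
Check: 14*-30 + 24*18 = 12 = 12 ✓

Step 3: Write the general solution.
h = -30 + (24/2)t = -30 + 12t
g = 18 - (14/2)t = 18 - 7t
for any integer t.

h = -30 + 12t, g = 18 - 7t for integer t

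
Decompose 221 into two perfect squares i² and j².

We need to find integers i, j > 0 such that i² + j² = 221.
Trying i = 5: j² = 221 - 5² = 221 - 25 = 196
j = 14
Check: 5² + 14² = 25 + 196 = 221 ✓

221 = 5² + 14²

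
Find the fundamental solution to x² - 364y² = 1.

We seek the smallest positive integers (x, y) with x² - 364y² = 1, i.e., x² = 364y² + 1.
Try successive y values:
y = 1: x² = 364·1² + 1 = 365, not a perfect square
y = 2: x² = 364·2² + 1 = 1457, not a perfect square
y = 3: x² = 364·3² + 1 = 3277, not a perfect square
... continuing the search (or via continued fractions) ...
y = 259710: x² = 364·259710² + 1 = 24551539412401, x = 4954951 ✓

Verify: 4954951² - 364·259710² = 24551539412401 - 24551539412400 = 1 ✓

x = 4954951, y = 259710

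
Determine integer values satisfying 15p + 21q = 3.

Step 1: Check solvability.
gcd(15, 21) = 3
Since 3 divides 3, solutions exist.

Step 2: Apply extended Euclidean algorithm to find gcd.
We find integers such that 15*x0 + 21*y0 = 3

Step 3: Scale the particular solution.
Multiply by 3/3 = 1:
p = 3, q = -2

Step 4: Verify.
15*(3) + 21*(-2) = 3 = 3 ✓

p = 3, q = -2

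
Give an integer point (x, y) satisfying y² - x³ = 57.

Try small integer x values and check whether x³ + 57 is a perfect square.
x = 7: x³ + 57 = 7³ + 57 = 343 + 57 = 400
Is 400 a perfect square? 20² = 400 ✓
So (x, y) = (7, -20) is a solution.

x = 7, y = -20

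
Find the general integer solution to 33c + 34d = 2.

Step 1: Compute gcd(33, 34) = 1.
Since 1 divides 2, solutions exist.

Step 2: Find a particular solution using extended Euclidean algorithm.
We get c₀ = -2, d₀ = 2.
Check: 33*-2 + 34*2 = 2 = 2 ✓

Step 3: Write the general solution.
c = -2 + (34/1)t = -2 + 34t
d = 2 - (33/1)t = 2 - 33t
for any integer t.

c = -2 + 34t, d = 2 - 33t for integer t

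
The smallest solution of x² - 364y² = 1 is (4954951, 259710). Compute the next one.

Solutions to x² - Dy² = 1 are generated by powers of (x₀ + y₀√D).
The next solution satisfies x₁ + y₁√364 = (x₀ + y₀√364)², giving:
x₁ = x₀² + 364y₀² = 4954951² + 364·259710² = 24551539412401 + 24551539412400 = 49103078824801
y₁ = 2x₀y₀ = 2·4954951·259710 = 2573700648420

Verify: 49103078824801² - 364·2573700648420² = 2411112350074620355252689601 - 2411112350074620355252689600 = 1 ✓

x = 49103078824801, y = 2573700648420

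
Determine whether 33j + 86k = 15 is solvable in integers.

Step 1: Compute gcd(33, 86).
gcd(33, 86) = 1

Step 2: Check divisibility.
Does 1 divide 15? 15 = 1 x 15, so yes.

By the theorem on linear Diophantine equations, 33j + 86k = 15 has integer solutions if and only if gcd(33, 86) divides 15. Since 1 | 15, solutions exist.

Yes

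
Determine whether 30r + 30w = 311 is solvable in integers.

Step 1: Compute gcd(30, 30).
gcd(30, 30) = 30

Step 2: Check divisibility.
Does 30 divide 311? 311 = 30 x 10 + 11, so no.

By the theorem on linear Diophantine equations, 30r + 30w = 311 has integer solutions if and only if gcd(30, 30) divides 311. Since 30 does not divide 311, no solutions exist.

No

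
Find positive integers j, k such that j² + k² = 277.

Search for j with 277 - j² a perfect square.
j = 9: 277 - 9² = 277 - 81 = 196 = 14² ✓
So j = 9, k = 14.

j = 9, k = 14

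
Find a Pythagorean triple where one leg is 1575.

We need the other leg and hypotenuse such that 1575² + x² = c².
Take x = 2860, c = 3265: 1575² + 2860² = 2480625 + 8179600 = 10660225 = 3265² ✓
Triple: (1575, 2860, 3265)

(1575, 2860, 3265)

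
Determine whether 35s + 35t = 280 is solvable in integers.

Step 1: Compute gcd(35, 35).
gcd(35, 35) = 35

Step 2: Check divisibility.
Does 35 divide 280? 280 = 35 x 8, so yes.

By the theorem on linear Diophantine equations, 35s + 35t = 280 has integer solutions if and only if gcd(35, 35) divides 280. Since 35 | 280, solutions exist.

Yes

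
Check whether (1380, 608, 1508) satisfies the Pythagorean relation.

Compute a² + b²:
1380² + 608² = 1904400 + 369664 = 2274064
Compute c²:
1508² = 2274064
Since 2274064 = 2274064, it is a Pythagorean triple.

Yes, it is a Pythagorean triple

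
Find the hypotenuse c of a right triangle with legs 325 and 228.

c² = a² + b² = 325² + 228² = 105625 + 51984 = 157609
c = 397

397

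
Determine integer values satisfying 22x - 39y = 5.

Step 1: Check solvability.
gcd(22, 39) = 1
Since 1 divides 5, solutions exist.

Step 2: Apply extended Euclidean algorithm to find gcd.
We find integers such that 22*x0 + 39*y0 = 1

Step 3: Scale the particular solution.
Multiply by 5/1 = 5:
x = 80, y = 45

Step 4: Verify.
22*(80) - 39*(45) = 5 = 5 ✓

x = 80, y = 45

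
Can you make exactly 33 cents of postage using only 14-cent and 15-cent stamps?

We need non-negative x, y with 14x + 15y = 33.
gcd(14, 15) = 1 divides 33, so integer solutions exist, but checking x = 0..2 shows none with y ≥ 0.
So 33 cannot be made with non-negative stamp counts.

No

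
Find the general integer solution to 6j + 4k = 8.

Step 1: Compute gcd(6, 4) = 2.
Since 2 divides 8, solutions exist.

Step 2: Find a particular solution using extended Euclidean algorithm.
We get j₀ = 4, k₀ = -4.
Check: 6*4 + 4*-4 = 8 = 8 ✓

Step 3: Write the general solution.
j = 4 + (4/2)t = 4 + 2t
k = -4 - (6/2)t = -4 - 3t
for any integer t.

j = 4 + 2t, k = -4 - 3t for integer t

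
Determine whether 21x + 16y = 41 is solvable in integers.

Step 1: Compute gcd(21, 16).
gcd(21, 16) = 1

Step 2: Check divisibility.
Does 1 divide 41? 41 = 1 x 41, so yes.

By the theorem on linear Diophantine equations, 21x + 16y = 41 has integer solutions if and only if gcd(21, 16) divides 41. Since 1 | 41, solutions exist.

Yes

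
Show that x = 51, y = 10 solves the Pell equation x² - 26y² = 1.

Compute x² = 51² = 2601
Compute 26y² = 26·10² = 26·100 = 2600
x² - 26y² = 2601 - 2600 = 1
Since this equals 1, (51, 10) is a solution.

Yes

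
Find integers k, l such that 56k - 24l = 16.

Step 1: Check solvability.
gcd(56, 24) = 8
Since 8 divides 16, solutions exist.

Step 2: Apply extended Euclidean algorithm to find gcd.
We find integers such that 56*x0 + 24*y0 = 8

Step 3: Scale the particular solution.
Multiply by 16/8 = 2:
k = 2, l = 4

Step 4: Verify.
56*(2) - 24*(4) = 16 = 16 ✓

k = 2, l = 4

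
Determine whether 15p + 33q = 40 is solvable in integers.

Step 1: Compute gcd(15, 33).
gcd(15, 33) = 3

Step 2: Check divisibility.
Does 3 divide 40? 40 = 3 x 13 + 1, so no.

By the theorem on linear Diophantine equations, 15p + 33q = 40 has integer solutions if and only if gcd(15, 33) divides 40. Since 3 does not divide 40, no solutions exist.

No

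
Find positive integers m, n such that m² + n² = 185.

Search for m with 185 - m² a perfect square.
m = 4: 185 - 4² = 185 - 16 = 169 = 13² ✓
So m = 4, n = 13.

m = 4, n = 13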